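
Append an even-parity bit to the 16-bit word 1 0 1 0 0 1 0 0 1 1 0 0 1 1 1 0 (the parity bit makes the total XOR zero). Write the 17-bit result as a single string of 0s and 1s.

XOR of the 16 data bits: 1⊕0⊕1⊕0⊕0⊕1⊕0⊕0⊕1⊕1⊕0⊕0⊕1⊕1⊕1⊕0 = 0
Parity bit = 0 (so all 17 bits XOR to 0).

10100100110011100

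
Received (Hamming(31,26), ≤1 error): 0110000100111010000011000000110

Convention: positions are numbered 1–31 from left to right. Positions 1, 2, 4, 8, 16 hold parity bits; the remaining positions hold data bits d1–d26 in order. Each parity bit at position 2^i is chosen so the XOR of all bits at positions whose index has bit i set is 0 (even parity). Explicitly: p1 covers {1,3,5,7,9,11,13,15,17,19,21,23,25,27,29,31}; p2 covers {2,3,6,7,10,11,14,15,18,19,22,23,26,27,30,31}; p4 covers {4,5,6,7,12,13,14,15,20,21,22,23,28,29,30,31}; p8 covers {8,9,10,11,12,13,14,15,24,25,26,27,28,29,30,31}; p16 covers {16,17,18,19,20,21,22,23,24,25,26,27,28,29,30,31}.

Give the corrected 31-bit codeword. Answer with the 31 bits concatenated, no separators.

0110000100101010000011000000110

s1 (pos 1,3,5,7,9,11,13,15,17,19,21,23,25,27,29,31): 0⊕1⊕0⊕0⊕0⊕1⊕1⊕1⊕0⊕0⊕1⊕0⊕0⊕0⊕1⊕0 = 0
s2 (pos 2,3,6,7,10,11,14,15,18,19,22,23,26,27,30,31): 1⊕1⊕0⊕0⊕0⊕1⊕0⊕1⊕0⊕0⊕1⊕0⊕0⊕0⊕1⊕0 = 0
s4 (pos 4,5,6,7,12,13,14,15,20,21,22,23,28,29,30,31): 0⊕0⊕0⊕0⊕1⊕1⊕0⊕1⊕0⊕1⊕1⊕0⊕0⊕1⊕1⊕0 = 1
s8 (pos 8,9,10,11,12,13,14,15,24,25,26,27,28,29,30,31): 1⊕0⊕0⊕1⊕1⊕1⊕0⊕1⊕0⊕0⊕0⊕0⊕0⊕1⊕1⊕0 = 1
s16 (pos 16,17,18,19,20,21,22,23,24,25,26,27,28,29,30,31): 0⊕0⊕0⊕0⊕0⊕1⊕1⊕0⊕0⊕0⊕0⊕0⊕0⊕1⊕1⊕0 = 0
Syndrome s16…s1 = 01100 → error at position 12.
Flip position 12: 0110000100111010000011000000110 → 0110000100101010000011000000110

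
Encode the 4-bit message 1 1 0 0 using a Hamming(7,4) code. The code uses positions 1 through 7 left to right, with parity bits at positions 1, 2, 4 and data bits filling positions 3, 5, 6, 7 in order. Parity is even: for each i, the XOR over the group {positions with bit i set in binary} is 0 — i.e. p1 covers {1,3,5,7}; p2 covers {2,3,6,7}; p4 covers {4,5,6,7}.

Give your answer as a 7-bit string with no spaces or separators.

Place data at non-parity positions: p1 p2 1 p4 1 0 0
p1 (pos 1,3,5,7): XOR of data positions = 1⊕1⊕0 = 0
p2 (pos 2,3,6,7): XOR of data positions = 1⊕0⊕0 = 1
p4 (pos 4,5,6,7): XOR of data positions = 1⊕0⊕0 = 1
Codeword: 0111100

0111100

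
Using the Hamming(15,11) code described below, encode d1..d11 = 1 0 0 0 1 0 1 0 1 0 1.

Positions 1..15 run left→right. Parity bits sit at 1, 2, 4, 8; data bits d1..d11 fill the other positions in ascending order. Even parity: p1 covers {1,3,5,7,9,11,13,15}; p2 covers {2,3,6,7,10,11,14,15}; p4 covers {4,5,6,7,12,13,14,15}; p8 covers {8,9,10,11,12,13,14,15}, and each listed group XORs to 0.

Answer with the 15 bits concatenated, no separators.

Place data at non-parity positions: p1 p2 1 p4 0 0 0 p8 1 0 1 0 1 0 1
p1 (pos 1,3,5,7,9,11,13,15): XOR of data positions = 1⊕0⊕0⊕1⊕1⊕1⊕1 = 1
p2 (pos 2,3,6,7,10,11,14,15): XOR of data positions = 1⊕0⊕0⊕0⊕1⊕0⊕1 = 1
p4 (pos 4,5,6,7,12,13,14,15): XOR of data positions = 0⊕0⊕0⊕0⊕1⊕0⊕1 = 0
p8 (pos 8,9,10,11,12,13,14,15): XOR of data positions = 1⊕0⊕1⊕0⊕1⊕0⊕1 = 0
Codeword: 111000001010101

111000001010101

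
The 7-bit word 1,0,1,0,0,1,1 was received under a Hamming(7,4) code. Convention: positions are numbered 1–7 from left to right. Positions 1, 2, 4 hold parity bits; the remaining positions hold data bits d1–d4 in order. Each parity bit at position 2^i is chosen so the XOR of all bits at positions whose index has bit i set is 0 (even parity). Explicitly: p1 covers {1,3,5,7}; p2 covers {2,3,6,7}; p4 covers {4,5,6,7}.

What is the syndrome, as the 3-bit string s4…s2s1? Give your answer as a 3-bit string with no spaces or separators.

s1 (pos 1,3,5,7): 1⊕1⊕0⊕1 = 1
s2 (pos 2,3,6,7): 0⊕1⊕1⊕1 = 1
s4 (pos 4,5,6,7): 0⊕0⊕1⊕1 = 0
Syndrome s4…s1 = 011 → error at position 3.

011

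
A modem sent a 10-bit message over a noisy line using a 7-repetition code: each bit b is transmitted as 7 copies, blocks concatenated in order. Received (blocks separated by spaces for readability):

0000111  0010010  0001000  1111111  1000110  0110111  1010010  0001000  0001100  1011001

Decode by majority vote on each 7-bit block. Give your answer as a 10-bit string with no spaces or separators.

Block 1 (0000111): 3 ones → 0
Block 2 (0010010): 2 ones → 0
Block 3 (0001000): 1 one → 0
Block 4 (1111111): 7 ones → 1
Block 5 (1000110): 3 ones → 0
Block 6 (0110111): 5 ones → 1
Block 7 (1010010): 3 ones → 0
Block 8 (0001000): 1 one → 0
Block 9 (0001100): 2 ones → 0
Block 10 (1011001): 4 ones → 1

0001010001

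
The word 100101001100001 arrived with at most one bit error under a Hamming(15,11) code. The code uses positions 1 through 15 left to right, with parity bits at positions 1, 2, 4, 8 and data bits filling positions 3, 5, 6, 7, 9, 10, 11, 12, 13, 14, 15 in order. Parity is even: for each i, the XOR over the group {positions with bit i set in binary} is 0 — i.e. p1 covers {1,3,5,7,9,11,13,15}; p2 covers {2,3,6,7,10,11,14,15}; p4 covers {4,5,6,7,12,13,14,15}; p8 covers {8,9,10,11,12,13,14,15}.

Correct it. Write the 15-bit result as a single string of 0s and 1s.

s1 (pos 1,3,5,7,9,11,13,15): 1⊕0⊕0⊕0⊕1⊕0⊕0⊕1 = 1
s2 (pos 2,3,6,7,10,11,14,15): 0⊕0⊕1⊕0⊕1⊕0⊕0⊕1 = 1
s4 (pos 4,5,6,7,12,13,14,15): 1⊕0⊕1⊕0⊕0⊕0⊕0⊕1 = 1
s8 (pos 8,9,10,11,12,13,14,15): 0⊕1⊕1⊕0⊕0⊕0⊕0⊕1 = 1
Syndrome s8…s1 = 1111 → error at position 15.
Flip position 15: 100101001100001 → 100101001100000

100101001100000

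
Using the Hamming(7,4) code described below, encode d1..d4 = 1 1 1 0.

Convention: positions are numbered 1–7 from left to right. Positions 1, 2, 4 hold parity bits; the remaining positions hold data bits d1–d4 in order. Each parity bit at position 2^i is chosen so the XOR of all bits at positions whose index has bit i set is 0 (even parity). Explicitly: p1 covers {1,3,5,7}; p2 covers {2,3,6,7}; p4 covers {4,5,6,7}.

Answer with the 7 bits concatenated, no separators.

0010110

Place data at non-parity positions: p1 p2 1 p4 1 1 0
p1 (pos 1,3,5,7): XOR of data positions = 1⊕1⊕0 = 0
p2 (pos 2,3,6,7): XOR of data positions = 1⊕1⊕0 = 0
p4 (pos 4,5,6,7): XOR of data positions = 1⊕1⊕0 = 0
Codeword: 0010110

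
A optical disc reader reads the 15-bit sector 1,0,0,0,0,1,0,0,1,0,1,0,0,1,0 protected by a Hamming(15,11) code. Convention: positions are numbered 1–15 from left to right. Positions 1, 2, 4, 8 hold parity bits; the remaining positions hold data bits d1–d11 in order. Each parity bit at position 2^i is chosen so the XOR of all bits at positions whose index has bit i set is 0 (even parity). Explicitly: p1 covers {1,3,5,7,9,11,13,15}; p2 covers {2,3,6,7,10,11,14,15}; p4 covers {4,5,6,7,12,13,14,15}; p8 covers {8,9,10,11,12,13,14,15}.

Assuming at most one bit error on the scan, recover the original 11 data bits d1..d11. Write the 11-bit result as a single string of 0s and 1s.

00101000010

s1 (pos 1,3,5,7,9,11,13,15): 1⊕0⊕0⊕0⊕1⊕1⊕0⊕0 = 1
s2 (pos 2,3,6,7,10,11,14,15): 0⊕0⊕1⊕0⊕0⊕1⊕1⊕0 = 1
s4 (pos 4,5,6,7,12,13,14,15): 0⊕0⊕1⊕0⊕0⊕0⊕1⊕0 = 0
s8 (pos 8,9,10,11,12,13,14,15): 0⊕1⊕0⊕1⊕0⊕0⊕1⊕0 = 1
Syndrome s8…s1 = 1011 → error at position 11.
Flip position 11: 100001001010010 → 100001001000010
Read data bits from positions 3,5,6,7,9,10,11,12,13,14,15: 00101000010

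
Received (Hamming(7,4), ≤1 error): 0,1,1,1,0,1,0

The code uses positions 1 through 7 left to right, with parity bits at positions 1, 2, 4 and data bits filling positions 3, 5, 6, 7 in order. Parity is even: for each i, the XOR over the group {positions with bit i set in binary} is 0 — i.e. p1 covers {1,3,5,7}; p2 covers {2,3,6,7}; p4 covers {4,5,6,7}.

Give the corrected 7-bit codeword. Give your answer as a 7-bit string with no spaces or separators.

0101010

s1 (pos 1,3,5,7): 0⊕1⊕0⊕0 = 1
s2 (pos 2,3,6,7): 1⊕1⊕1⊕0 = 1
s4 (pos 4,5,6,7): 1⊕0⊕1⊕0 = 0
Syndrome s4…s1 = 011 → error at position 3.
Flip position 3: 0111010 → 0101010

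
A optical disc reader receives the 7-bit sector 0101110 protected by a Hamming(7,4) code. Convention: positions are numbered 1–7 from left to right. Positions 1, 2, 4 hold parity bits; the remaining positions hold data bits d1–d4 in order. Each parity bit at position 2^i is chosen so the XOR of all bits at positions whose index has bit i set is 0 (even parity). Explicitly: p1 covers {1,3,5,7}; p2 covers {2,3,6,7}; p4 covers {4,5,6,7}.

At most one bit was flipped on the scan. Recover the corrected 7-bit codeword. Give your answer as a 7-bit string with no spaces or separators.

0101010

s1 (pos 1,3,5,7): 0⊕0⊕1⊕0 = 1
s2 (pos 2,3,6,7): 1⊕0⊕1⊕0 = 0
s4 (pos 4,5,6,7): 1⊕1⊕1⊕0 = 1
Syndrome s4…s1 = 101 → error at position 5.
Flip position 5: 0101110 → 0101010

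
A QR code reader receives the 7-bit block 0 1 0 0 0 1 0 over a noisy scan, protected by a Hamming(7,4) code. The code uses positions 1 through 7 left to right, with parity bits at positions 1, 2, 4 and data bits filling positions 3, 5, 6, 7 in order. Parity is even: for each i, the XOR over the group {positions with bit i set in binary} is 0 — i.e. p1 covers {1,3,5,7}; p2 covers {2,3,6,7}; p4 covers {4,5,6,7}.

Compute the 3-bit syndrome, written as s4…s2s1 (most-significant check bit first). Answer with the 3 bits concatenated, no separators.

100

s1 (pos 1,3,5,7): 0⊕0⊕0⊕0 = 0
s2 (pos 2,3,6,7): 1⊕0⊕1⊕0 = 0
s4 (pos 4,5,6,7): 0⊕0⊕1⊕0 = 1
Syndrome s4…s1 = 100 → error at position 4.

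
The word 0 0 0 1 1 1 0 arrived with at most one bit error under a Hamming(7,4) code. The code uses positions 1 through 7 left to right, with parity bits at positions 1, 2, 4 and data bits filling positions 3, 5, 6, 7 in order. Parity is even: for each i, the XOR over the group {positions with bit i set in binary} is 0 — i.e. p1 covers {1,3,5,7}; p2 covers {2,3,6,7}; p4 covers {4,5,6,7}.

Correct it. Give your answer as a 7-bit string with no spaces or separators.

s1 (pos 1,3,5,7): 0⊕0⊕1⊕0 = 1
s2 (pos 2,3,6,7): 0⊕0⊕1⊕0 = 1
s4 (pos 4,5,6,7): 1⊕1⊕1⊕0 = 1
Syndrome s4…s1 = 111 → error at position 7.
Flip position 7: 0001110 → 0001111

0001111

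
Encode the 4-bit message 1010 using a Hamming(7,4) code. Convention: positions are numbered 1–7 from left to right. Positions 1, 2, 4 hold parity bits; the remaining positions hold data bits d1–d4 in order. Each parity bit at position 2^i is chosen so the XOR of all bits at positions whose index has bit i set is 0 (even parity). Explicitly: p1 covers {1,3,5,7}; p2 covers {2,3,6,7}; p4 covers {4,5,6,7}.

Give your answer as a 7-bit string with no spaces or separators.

1011010

Place data at non-parity positions: p1 p2 1 p4 0 1 0
p1 (pos 1,3,5,7): XOR of data positions = 1⊕0⊕0 = 1
p2 (pos 2,3,6,7): XOR of data positions = 1⊕1⊕0 = 0
p4 (pos 4,5,6,7): XOR of data positions = 0⊕1⊕0 = 1
Codeword: 1011010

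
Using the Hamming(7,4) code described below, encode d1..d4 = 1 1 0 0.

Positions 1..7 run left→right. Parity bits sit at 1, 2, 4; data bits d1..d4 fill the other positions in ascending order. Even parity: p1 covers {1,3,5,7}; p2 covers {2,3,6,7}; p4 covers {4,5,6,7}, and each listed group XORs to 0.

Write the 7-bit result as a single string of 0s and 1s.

Place data at non-parity positions: p1 p2 1 p4 1 0 0
p1 (pos 1,3,5,7): XOR of data positions = 1⊕1⊕0 = 0
p2 (pos 2,3,6,7): XOR of data positions = 1⊕0⊕0 = 1
p4 (pos 4,5,6,7): XOR of data positions = 1⊕0⊕0 = 1
Codeword: 0111100

0111100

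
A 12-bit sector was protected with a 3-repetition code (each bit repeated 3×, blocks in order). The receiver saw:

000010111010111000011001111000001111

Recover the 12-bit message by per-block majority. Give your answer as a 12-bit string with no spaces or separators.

Block 1 (000): 0 ones → 0
Block 2 (010): 1 one → 0
Block 3 (111): 3 ones → 1
Block 4 (010): 1 one → 0
Block 5 (111): 3 ones → 1
Block 6 (000): 0 ones → 0
Block 7 (011): 2 ones → 1
Block 8 (001): 1 one → 0
Block 9 (111): 3 ones → 1
Block 10 (000): 0 ones → 0
Block 11 (001): 1 one → 0
Block 12 (111): 3 ones → 1

001010101001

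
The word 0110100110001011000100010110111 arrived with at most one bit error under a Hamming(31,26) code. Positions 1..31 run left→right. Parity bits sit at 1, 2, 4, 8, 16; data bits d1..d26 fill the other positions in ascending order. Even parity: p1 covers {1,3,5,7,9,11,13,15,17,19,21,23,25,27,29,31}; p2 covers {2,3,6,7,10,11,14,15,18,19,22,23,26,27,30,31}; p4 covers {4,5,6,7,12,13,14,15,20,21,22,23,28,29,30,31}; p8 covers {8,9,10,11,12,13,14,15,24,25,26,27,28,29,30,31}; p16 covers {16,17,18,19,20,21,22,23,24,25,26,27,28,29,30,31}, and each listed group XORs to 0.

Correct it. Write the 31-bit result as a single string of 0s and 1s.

s1 (pos 1,3,5,7,9,11,13,15,17,19,21,23,25,27,29,31): 0⊕1⊕1⊕0⊕1⊕0⊕1⊕1⊕0⊕0⊕0⊕0⊕0⊕1⊕1⊕1 = 0
s2 (pos 2,3,6,7,10,11,14,15,18,19,22,23,26,27,30,31): 1⊕1⊕0⊕0⊕0⊕0⊕0⊕1⊕0⊕0⊕0⊕0⊕1⊕1⊕1⊕1 = 1
s4 (pos 4,5,6,7,12,13,14,15,20,21,22,23,28,29,30,31): 0⊕1⊕0⊕0⊕0⊕1⊕0⊕1⊕1⊕0⊕0⊕0⊕0⊕1⊕1⊕1 = 1
s8 (pos 8,9,10,11,12,13,14,15,24,25,26,27,28,29,30,31): 1⊕1⊕0⊕0⊕0⊕1⊕0⊕1⊕1⊕0⊕1⊕1⊕0⊕1⊕1⊕1 = 0
s16 (pos 16,17,18,19,20,21,22,23,24,25,26,27,28,29,30,31): 1⊕0⊕0⊕0⊕1⊕0⊕0⊕0⊕1⊕0⊕1⊕1⊕0⊕1⊕1⊕1 = 0
Syndrome s16…s1 = 00110 → error at position 6.
Flip position 6: 0110100110001011000100010110111 → 0110110110001011000100010110111

0110110110001011000100010110111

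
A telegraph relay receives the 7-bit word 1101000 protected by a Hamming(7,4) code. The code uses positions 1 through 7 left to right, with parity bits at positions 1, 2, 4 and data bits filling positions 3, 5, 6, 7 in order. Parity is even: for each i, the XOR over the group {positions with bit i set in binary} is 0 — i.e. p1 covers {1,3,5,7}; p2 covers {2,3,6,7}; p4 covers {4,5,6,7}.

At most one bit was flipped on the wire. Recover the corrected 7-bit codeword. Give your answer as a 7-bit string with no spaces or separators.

1101001

s1 (pos 1,3,5,7): 1⊕0⊕0⊕0 = 1
s2 (pos 2,3,6,7): 1⊕0⊕0⊕0 = 1
s4 (pos 4,5,6,7): 1⊕0⊕0⊕0 = 1
Syndrome s4…s1 = 111 → error at position 7.
Flip position 7: 1101000 → 1101001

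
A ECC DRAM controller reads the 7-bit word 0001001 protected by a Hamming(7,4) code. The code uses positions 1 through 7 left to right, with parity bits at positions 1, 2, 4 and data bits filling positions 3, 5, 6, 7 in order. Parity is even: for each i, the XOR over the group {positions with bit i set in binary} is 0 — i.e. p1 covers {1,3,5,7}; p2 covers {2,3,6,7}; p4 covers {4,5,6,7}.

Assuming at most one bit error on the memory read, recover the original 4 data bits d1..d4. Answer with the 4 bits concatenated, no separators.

s1 (pos 1,3,5,7): 0⊕0⊕0⊕1 = 1
s2 (pos 2,3,6,7): 0⊕0⊕0⊕1 = 1
s4 (pos 4,5,6,7): 1⊕0⊕0⊕1 = 0
Syndrome s4…s1 = 011 → error at position 3.
Flip position 3: 0001001 → 0011001
Read data bits from positions 3,5,6,7: 1001

1001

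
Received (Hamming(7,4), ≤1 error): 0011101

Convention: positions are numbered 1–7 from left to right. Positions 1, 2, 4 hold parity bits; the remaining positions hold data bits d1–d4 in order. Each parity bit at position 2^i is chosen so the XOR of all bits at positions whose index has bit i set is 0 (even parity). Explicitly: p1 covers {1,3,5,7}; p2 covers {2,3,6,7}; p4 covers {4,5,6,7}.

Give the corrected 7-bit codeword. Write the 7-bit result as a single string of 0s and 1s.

0011001

s1 (pos 1,3,5,7): 0⊕1⊕1⊕1 = 1
s2 (pos 2,3,6,7): 0⊕1⊕0⊕1 = 0
s4 (pos 4,5,6,7): 1⊕1⊕0⊕1 = 1
Syndrome s4…s1 = 101 → error at position 5.
Flip position 5: 0011101 → 0011001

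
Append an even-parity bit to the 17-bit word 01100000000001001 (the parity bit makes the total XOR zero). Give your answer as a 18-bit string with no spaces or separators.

011000000000010010

XOR of the 17 data bits: 0⊕1⊕1⊕0⊕0⊕0⊕0⊕0⊕0⊕0⊕0⊕0⊕0⊕1⊕0⊕0⊕1 = 0
Parity bit = 0 (so all 18 bits XOR to 0).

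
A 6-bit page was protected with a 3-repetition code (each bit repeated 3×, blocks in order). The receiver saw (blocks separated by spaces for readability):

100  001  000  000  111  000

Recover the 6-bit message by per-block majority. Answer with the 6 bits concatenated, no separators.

000010

Block 1 (100): 1 one → 0
Block 2 (001): 1 one → 0
Block 3 (000): 0 ones → 0
Block 4 (000): 0 ones → 0
Block 5 (111): 3 ones → 1
Block 6 (000): 0 ones → 0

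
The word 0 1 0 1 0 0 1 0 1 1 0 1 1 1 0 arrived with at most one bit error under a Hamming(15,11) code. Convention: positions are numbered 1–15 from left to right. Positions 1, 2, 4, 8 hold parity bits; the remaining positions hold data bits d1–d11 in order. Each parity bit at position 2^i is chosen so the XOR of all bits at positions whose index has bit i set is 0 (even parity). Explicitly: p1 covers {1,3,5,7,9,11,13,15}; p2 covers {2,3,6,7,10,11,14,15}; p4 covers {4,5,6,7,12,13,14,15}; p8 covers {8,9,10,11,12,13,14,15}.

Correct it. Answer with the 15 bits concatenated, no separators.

s1 (pos 1,3,5,7,9,11,13,15): 0⊕0⊕0⊕1⊕1⊕0⊕1⊕0 = 1
s2 (pos 2,3,6,7,10,11,14,15): 1⊕0⊕0⊕1⊕1⊕0⊕1⊕0 = 0
s4 (pos 4,5,6,7,12,13,14,15): 1⊕0⊕0⊕1⊕1⊕1⊕1⊕0 = 1
s8 (pos 8,9,10,11,12,13,14,15): 0⊕1⊕1⊕0⊕1⊕1⊕1⊕0 = 1
Syndrome s8…s1 = 1101 → error at position 13.
Flip position 13: 010100101101110 → 010100101101010

010100101101010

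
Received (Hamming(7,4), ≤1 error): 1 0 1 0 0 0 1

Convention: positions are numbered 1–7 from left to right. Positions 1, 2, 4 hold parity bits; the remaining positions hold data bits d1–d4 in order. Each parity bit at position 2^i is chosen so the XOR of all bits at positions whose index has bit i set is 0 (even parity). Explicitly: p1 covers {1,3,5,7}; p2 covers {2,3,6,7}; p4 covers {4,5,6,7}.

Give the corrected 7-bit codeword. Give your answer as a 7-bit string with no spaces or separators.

s1 (pos 1,3,5,7): 1⊕1⊕0⊕1 = 1
s2 (pos 2,3,6,7): 0⊕1⊕0⊕1 = 0
s4 (pos 4,5,6,7): 0⊕0⊕0⊕1 = 1
Syndrome s4…s1 = 101 → error at position 5.
Flip position 5: 1010001 → 1010101

1010101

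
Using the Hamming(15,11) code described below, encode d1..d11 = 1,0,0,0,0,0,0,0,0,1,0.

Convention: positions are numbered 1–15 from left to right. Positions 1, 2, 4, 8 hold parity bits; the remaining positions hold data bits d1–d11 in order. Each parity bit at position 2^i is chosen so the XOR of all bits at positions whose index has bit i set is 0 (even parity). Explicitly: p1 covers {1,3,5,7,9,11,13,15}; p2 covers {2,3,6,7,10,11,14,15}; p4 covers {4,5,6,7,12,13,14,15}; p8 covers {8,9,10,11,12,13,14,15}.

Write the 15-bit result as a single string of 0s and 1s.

Place data at non-parity positions: p1 p2 1 p4 0 0 0 p8 0 0 0 0 0 1 0
p1 (pos 1,3,5,7,9,11,13,15): XOR of data positions = 1⊕0⊕0⊕0⊕0⊕0⊕0 = 1
p2 (pos 2,3,6,7,10,11,14,15): XOR of data positions = 1⊕0⊕0⊕0⊕0⊕1⊕0 = 0
p4 (pos 4,5,6,7,12,13,14,15): XOR of data positions = 0⊕0⊕0⊕0⊕0⊕1⊕0 = 1
p8 (pos 8,9,10,11,12,13,14,15): XOR of data positions = 0⊕0⊕0⊕0⊕0⊕1⊕0 = 1
Codeword: 101100010000010

101100010000010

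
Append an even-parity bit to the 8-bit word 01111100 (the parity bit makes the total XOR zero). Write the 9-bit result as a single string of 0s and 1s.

011111001

XOR of the 8 data bits: 0⊕1⊕1⊕1⊕1⊕1⊕0⊕0 = 1
Parity bit = 1 (so all 9 bits XOR to 0).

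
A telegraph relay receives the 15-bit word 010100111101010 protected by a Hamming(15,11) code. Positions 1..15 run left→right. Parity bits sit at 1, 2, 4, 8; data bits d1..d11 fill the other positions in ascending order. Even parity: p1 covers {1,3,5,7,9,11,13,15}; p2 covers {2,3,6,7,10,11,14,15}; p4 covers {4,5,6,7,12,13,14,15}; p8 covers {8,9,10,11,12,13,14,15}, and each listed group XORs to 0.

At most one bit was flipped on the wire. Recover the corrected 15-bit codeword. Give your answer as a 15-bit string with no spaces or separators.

s1 (pos 1,3,5,7,9,11,13,15): 0⊕0⊕0⊕1⊕1⊕0⊕0⊕0 = 0
s2 (pos 2,3,6,7,10,11,14,15): 1⊕0⊕0⊕1⊕1⊕0⊕1⊕0 = 0
s4 (pos 4,5,6,7,12,13,14,15): 1⊕0⊕0⊕1⊕1⊕0⊕1⊕0 = 0
s8 (pos 8,9,10,11,12,13,14,15): 1⊕1⊕1⊕0⊕1⊕0⊕1⊕0 = 1
Syndrome s8…s1 = 1000 → error at position 8.
Flip position 8: 010100111101010 → 010100101101010

010100101101010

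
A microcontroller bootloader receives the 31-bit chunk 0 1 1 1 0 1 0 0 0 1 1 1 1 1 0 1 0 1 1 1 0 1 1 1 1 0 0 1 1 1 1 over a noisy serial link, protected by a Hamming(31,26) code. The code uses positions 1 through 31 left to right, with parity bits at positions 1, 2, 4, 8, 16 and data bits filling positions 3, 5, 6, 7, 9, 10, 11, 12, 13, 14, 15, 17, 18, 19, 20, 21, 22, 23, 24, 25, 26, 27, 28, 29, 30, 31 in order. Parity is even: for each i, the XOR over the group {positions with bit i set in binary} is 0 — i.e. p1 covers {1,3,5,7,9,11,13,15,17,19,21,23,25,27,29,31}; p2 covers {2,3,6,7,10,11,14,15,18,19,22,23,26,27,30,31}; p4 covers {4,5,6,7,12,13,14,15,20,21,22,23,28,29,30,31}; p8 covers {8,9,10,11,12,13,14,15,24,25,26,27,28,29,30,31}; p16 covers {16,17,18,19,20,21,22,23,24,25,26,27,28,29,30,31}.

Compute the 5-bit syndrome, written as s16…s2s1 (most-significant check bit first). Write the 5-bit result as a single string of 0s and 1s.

s1 (pos 1,3,5,7,9,11,13,15,17,19,21,23,25,27,29,31): 0⊕1⊕0⊕0⊕0⊕1⊕1⊕0⊕0⊕1⊕0⊕1⊕1⊕0⊕1⊕1 = 0
s2 (pos 2,3,6,7,10,11,14,15,18,19,22,23,26,27,30,31): 1⊕1⊕1⊕0⊕1⊕1⊕1⊕0⊕1⊕1⊕1⊕1⊕0⊕0⊕1⊕1 = 0
s4 (pos 4,5,6,7,12,13,14,15,20,21,22,23,28,29,30,31): 1⊕0⊕1⊕0⊕1⊕1⊕1⊕0⊕1⊕0⊕1⊕1⊕1⊕1⊕1⊕1 = 0
s8 (pos 8,9,10,11,12,13,14,15,24,25,26,27,28,29,30,31): 0⊕0⊕1⊕1⊕1⊕1⊕1⊕0⊕1⊕1⊕0⊕0⊕1⊕1⊕1⊕1 = 1
s16 (pos 16,17,18,19,20,21,22,23,24,25,26,27,28,29,30,31): 1⊕0⊕1⊕1⊕1⊕0⊕1⊕1⊕1⊕1⊕0⊕0⊕1⊕1⊕1⊕1 = 0
Syndrome s16…s1 = 01000 → error at position 8.

01000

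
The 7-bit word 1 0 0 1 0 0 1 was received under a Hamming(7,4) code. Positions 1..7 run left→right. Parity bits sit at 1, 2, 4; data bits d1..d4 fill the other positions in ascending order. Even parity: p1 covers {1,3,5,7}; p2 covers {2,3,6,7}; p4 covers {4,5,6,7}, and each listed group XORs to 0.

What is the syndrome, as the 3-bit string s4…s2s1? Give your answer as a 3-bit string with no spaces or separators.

s1 (pos 1,3,5,7): 1⊕0⊕0⊕1 = 0
s2 (pos 2,3,6,7): 0⊕0⊕0⊕1 = 1
s4 (pos 4,5,6,7): 1⊕0⊕0⊕1 = 0
Syndrome s4…s1 = 010 → error at position 2.

010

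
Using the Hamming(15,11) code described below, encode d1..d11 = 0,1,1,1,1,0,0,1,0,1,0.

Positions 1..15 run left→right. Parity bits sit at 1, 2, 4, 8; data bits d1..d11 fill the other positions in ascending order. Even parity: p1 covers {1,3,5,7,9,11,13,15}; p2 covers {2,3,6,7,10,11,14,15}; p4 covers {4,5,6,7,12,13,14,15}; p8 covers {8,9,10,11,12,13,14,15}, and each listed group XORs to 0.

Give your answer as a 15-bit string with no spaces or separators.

110111111001010

Place data at non-parity positions: p1 p2 0 p4 1 1 1 p8 1 0 0 1 0 1 0
p1 (pos 1,3,5,7,9,11,13,15): XOR of data positions = 0⊕1⊕1⊕1⊕0⊕0⊕0 = 1
p2 (pos 2,3,6,7,10,11,14,15): XOR of data positions = 0⊕1⊕1⊕0⊕0⊕1⊕0 = 1
p4 (pos 4,5,6,7,12,13,14,15): XOR of data positions = 1⊕1⊕1⊕1⊕0⊕1⊕0 = 1
p8 (pos 8,9,10,11,12,13,14,15): XOR of data positions = 1⊕0⊕0⊕1⊕0⊕1⊕0 = 1
Codeword: 110111111001010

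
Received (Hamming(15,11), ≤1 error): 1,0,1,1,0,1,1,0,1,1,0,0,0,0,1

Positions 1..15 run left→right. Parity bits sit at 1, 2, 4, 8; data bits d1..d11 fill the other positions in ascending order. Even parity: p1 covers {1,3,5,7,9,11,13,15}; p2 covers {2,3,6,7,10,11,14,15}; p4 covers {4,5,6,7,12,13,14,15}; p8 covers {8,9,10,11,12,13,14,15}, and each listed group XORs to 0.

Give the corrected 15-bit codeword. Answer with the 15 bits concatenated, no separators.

s1 (pos 1,3,5,7,9,11,13,15): 1⊕1⊕0⊕1⊕1⊕0⊕0⊕1 = 1
s2 (pos 2,3,6,7,10,11,14,15): 0⊕1⊕1⊕1⊕1⊕0⊕0⊕1 = 1
s4 (pos 4,5,6,7,12,13,14,15): 1⊕0⊕1⊕1⊕0⊕0⊕0⊕1 = 0
s8 (pos 8,9,10,11,12,13,14,15): 0⊕1⊕1⊕0⊕0⊕0⊕0⊕1 = 1
Syndrome s8…s1 = 1011 → error at position 11.
Flip position 11: 101101101100001 → 101101101110001

101101101110001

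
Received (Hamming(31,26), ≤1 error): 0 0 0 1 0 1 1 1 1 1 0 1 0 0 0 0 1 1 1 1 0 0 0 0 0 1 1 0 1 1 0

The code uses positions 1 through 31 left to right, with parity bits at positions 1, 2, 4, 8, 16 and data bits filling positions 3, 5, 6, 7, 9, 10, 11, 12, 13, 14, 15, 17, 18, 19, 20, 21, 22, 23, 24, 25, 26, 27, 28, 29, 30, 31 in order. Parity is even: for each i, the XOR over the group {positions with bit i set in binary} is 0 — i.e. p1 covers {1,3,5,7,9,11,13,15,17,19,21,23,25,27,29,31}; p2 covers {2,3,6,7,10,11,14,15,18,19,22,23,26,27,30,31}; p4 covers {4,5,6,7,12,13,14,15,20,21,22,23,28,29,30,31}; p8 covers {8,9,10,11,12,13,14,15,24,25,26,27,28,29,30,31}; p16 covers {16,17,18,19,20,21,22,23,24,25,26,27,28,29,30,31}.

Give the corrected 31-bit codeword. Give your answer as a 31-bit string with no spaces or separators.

s1 (pos 1,3,5,7,9,11,13,15,17,19,21,23,25,27,29,31): 0⊕0⊕0⊕1⊕1⊕0⊕0⊕0⊕1⊕1⊕0⊕0⊕0⊕1⊕1⊕0 = 0
s2 (pos 2,3,6,7,10,11,14,15,18,19,22,23,26,27,30,31): 0⊕0⊕1⊕1⊕1⊕0⊕0⊕0⊕1⊕1⊕0⊕0⊕1⊕1⊕1⊕0 = 0
s4 (pos 4,5,6,7,12,13,14,15,20,21,22,23,28,29,30,31): 1⊕0⊕1⊕1⊕1⊕0⊕0⊕0⊕1⊕0⊕0⊕0⊕0⊕1⊕1⊕0 = 1
s8 (pos 8,9,10,11,12,13,14,15,24,25,26,27,28,29,30,31): 1⊕1⊕1⊕0⊕1⊕0⊕0⊕0⊕0⊕0⊕1⊕1⊕0⊕1⊕1⊕0 = 0
s16 (pos 16,17,18,19,20,21,22,23,24,25,26,27,28,29,30,31): 0⊕1⊕1⊕1⊕1⊕0⊕0⊕0⊕0⊕0⊕1⊕1⊕0⊕1⊕1⊕0 = 0
Syndrome s16…s1 = 00100 → error at position 4.
Flip position 4: 0001011111010000111100000110110 → 0000011111010000111100000110110

0000011111010000111100000110110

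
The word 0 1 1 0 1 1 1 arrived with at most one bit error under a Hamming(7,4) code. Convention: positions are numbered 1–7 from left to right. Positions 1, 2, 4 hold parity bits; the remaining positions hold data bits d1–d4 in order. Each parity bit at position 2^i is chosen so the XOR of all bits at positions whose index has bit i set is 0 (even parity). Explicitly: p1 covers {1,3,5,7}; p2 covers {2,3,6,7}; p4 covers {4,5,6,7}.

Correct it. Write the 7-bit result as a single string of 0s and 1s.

0110011

s1 (pos 1,3,5,7): 0⊕1⊕1⊕1 = 1
s2 (pos 2,3,6,7): 1⊕1⊕1⊕1 = 0
s4 (pos 4,5,6,7): 0⊕1⊕1⊕1 = 1
Syndrome s4…s1 = 101 → error at position 5.
Flip position 5: 0110111 → 0110011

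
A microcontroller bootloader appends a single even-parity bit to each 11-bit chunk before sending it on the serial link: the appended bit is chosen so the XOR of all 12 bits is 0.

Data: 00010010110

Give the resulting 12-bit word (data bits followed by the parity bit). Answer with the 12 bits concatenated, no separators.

000100101100

XOR of the 11 data bits: 0⊕0⊕0⊕1⊕0⊕0⊕1⊕0⊕1⊕1⊕0 = 0
Parity bit = 0 (so all 12 bits XOR to 0).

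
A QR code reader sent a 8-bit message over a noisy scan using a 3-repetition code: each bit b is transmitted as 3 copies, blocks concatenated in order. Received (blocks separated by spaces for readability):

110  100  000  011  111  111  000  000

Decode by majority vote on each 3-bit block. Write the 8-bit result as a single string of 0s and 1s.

Block 1 (110): 2 ones → 1
Block 2 (100): 1 one → 0
Block 3 (000): 0 ones → 0
Block 4 (011): 2 ones → 1
Block 5 (111): 3 ones → 1
Block 6 (111): 3 ones → 1
Block 7 (000): 0 ones → 0
Block 8 (000): 0 ones → 0

10011100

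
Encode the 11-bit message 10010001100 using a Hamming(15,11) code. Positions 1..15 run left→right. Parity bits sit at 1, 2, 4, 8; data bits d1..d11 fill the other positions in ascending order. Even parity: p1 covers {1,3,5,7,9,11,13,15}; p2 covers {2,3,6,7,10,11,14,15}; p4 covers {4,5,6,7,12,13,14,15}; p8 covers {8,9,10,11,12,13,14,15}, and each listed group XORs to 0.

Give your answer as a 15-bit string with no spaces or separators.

Place data at non-parity positions: p1 p2 1 p4 0 0 1 p8 0 0 0 1 1 0 0
p1 (pos 1,3,5,7,9,11,13,15): XOR of data positions = 1⊕0⊕1⊕0⊕0⊕1⊕0 = 1
p2 (pos 2,3,6,7,10,11,14,15): XOR of data positions = 1⊕0⊕1⊕0⊕0⊕0⊕0 = 0
p4 (pos 4,5,6,7,12,13,14,15): XOR of data positions = 0⊕0⊕1⊕1⊕1⊕0⊕0 = 1
p8 (pos 8,9,10,11,12,13,14,15): XOR of data positions = 0⊕0⊕0⊕1⊕1⊕0⊕0 = 0
Codeword: 101100100001100

101100100001100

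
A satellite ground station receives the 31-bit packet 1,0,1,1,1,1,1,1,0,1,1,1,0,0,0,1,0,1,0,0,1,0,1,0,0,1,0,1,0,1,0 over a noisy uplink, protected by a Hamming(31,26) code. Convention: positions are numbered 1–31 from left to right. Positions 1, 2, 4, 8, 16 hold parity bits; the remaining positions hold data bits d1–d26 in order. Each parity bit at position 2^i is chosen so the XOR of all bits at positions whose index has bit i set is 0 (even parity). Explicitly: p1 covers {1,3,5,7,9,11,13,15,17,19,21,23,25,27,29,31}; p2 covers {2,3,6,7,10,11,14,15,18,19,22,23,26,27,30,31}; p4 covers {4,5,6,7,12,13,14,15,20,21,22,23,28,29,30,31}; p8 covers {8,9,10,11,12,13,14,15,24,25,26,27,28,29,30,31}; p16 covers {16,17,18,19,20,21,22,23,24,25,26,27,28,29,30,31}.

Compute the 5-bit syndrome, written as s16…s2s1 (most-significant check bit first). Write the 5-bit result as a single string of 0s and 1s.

s1 (pos 1,3,5,7,9,11,13,15,17,19,21,23,25,27,29,31): 1⊕1⊕1⊕1⊕0⊕1⊕0⊕0⊕0⊕0⊕1⊕1⊕0⊕0⊕0⊕0 = 1
s2 (pos 2,3,6,7,10,11,14,15,18,19,22,23,26,27,30,31): 0⊕1⊕1⊕1⊕1⊕1⊕0⊕0⊕1⊕0⊕0⊕1⊕1⊕0⊕1⊕0 = 1
s4 (pos 4,5,6,7,12,13,14,15,20,21,22,23,28,29,30,31): 1⊕1⊕1⊕1⊕1⊕0⊕0⊕0⊕0⊕1⊕0⊕1⊕1⊕0⊕1⊕0 = 1
s8 (pos 8,9,10,11,12,13,14,15,24,25,26,27,28,29,30,31): 1⊕0⊕1⊕1⊕1⊕0⊕0⊕0⊕0⊕0⊕1⊕0⊕1⊕0⊕1⊕0 = 1
s16 (pos 16,17,18,19,20,21,22,23,24,25,26,27,28,29,30,31): 1⊕0⊕1⊕0⊕0⊕1⊕0⊕1⊕0⊕0⊕1⊕0⊕1⊕0⊕1⊕0 = 1
Syndrome s16…s1 = 11111 → error at position 31.

11111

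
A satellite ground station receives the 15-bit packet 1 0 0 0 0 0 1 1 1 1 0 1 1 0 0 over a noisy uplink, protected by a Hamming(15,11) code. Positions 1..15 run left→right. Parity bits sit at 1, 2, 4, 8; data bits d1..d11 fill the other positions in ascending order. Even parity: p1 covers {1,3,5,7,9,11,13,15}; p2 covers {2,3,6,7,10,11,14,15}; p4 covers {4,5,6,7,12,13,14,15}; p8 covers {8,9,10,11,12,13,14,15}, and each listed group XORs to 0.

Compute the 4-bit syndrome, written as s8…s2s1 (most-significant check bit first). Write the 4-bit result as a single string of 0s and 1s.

s1 (pos 1,3,5,7,9,11,13,15): 1⊕0⊕0⊕1⊕1⊕0⊕1⊕0 = 0
s2 (pos 2,3,6,7,10,11,14,15): 0⊕0⊕0⊕1⊕1⊕0⊕0⊕0 = 0
s4 (pos 4,5,6,7,12,13,14,15): 0⊕0⊕0⊕1⊕1⊕1⊕0⊕0 = 1
s8 (pos 8,9,10,11,12,13,14,15): 1⊕1⊕1⊕0⊕1⊕1⊕0⊕0 = 1
Syndrome s8…s1 = 1100 → error at position 12.

1100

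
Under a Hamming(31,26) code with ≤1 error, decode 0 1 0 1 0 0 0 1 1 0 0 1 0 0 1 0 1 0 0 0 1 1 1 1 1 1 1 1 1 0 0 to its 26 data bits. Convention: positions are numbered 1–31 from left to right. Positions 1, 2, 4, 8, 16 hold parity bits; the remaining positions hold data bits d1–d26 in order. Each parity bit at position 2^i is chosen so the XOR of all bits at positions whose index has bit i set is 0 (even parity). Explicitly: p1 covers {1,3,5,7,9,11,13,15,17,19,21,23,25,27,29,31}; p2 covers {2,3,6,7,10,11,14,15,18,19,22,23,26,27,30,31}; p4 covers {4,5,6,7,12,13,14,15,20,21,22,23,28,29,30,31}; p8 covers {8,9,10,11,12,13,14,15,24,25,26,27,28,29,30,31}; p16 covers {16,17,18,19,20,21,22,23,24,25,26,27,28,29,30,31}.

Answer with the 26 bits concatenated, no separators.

00001001001100011111111100

s1 (pos 1,3,5,7,9,11,13,15,17,19,21,23,25,27,29,31): 0⊕0⊕0⊕0⊕1⊕0⊕0⊕1⊕1⊕0⊕1⊕1⊕1⊕1⊕1⊕0 = 0
s2 (pos 2,3,6,7,10,11,14,15,18,19,22,23,26,27,30,31): 1⊕0⊕0⊕0⊕0⊕0⊕0⊕1⊕0⊕0⊕1⊕1⊕1⊕1⊕0⊕0 = 0
s4 (pos 4,5,6,7,12,13,14,15,20,21,22,23,28,29,30,31): 1⊕0⊕0⊕0⊕1⊕0⊕0⊕1⊕0⊕1⊕1⊕1⊕1⊕1⊕0⊕0 = 0
s8 (pos 8,9,10,11,12,13,14,15,24,25,26,27,28,29,30,31): 1⊕1⊕0⊕0⊕1⊕0⊕0⊕1⊕1⊕1⊕1⊕1⊕1⊕1⊕0⊕0 = 0
s16 (pos 16,17,18,19,20,21,22,23,24,25,26,27,28,29,30,31): 0⊕1⊕0⊕0⊕0⊕1⊕1⊕1⊕1⊕1⊕1⊕1⊕1⊕1⊕0⊕0 = 0
Syndrome s16…s1 = 00000 → no error.
Read data bits from positions 3,5,6,7,9,10,11,12,13,14,15,17,18,19,20,21,22,23,24,25,26,27,28,29,30,31: 00001001001100011111111100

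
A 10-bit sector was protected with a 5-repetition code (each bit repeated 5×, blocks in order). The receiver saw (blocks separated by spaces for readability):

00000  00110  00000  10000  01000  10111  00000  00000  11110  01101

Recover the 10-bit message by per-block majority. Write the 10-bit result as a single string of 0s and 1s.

0000010011

Block 1 (00000): 0 ones → 0
Block 2 (00110): 2 ones → 0
Block 3 (00000): 0 ones → 0
Block 4 (10000): 1 one → 0
Block 5 (01000): 1 one → 0
Block 6 (10111): 4 ones → 1
Block 7 (00000): 0 ones → 0
Block 8 (00000): 0 ones → 0
Block 9 (11110): 4 ones → 1
Block 10 (01101): 3 ones → 1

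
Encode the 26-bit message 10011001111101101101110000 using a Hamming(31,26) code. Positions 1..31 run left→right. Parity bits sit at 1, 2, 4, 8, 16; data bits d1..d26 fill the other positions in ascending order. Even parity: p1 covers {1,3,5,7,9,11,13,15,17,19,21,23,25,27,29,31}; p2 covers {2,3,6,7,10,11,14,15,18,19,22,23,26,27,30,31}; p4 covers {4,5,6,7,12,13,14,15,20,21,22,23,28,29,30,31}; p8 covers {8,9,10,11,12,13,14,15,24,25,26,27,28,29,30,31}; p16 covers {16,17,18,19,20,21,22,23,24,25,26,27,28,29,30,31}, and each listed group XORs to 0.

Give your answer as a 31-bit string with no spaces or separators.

0110001010011110101101101110000

Place data at non-parity positions: p1 p2 1 p4 0 0 1 p8 1 0 0 1 1 1 1 p16 1 0 1 1 0 1 1 0 1 1 1 0 0 0 0
p1 (pos 1,3,5,7,9,11,13,15,17,19,21,23,25,27,29,31): XOR of data positions = 1⊕0⊕1⊕1⊕0⊕1⊕1⊕1⊕1⊕0⊕1⊕1⊕1⊕0⊕0 = 0
p2 (pos 2,3,6,7,10,11,14,15,18,19,22,23,26,27,30,31): XOR of data positions = 1⊕0⊕1⊕0⊕0⊕1⊕1⊕0⊕1⊕1⊕1⊕1⊕1⊕0⊕0 = 1
p4 (pos 4,5,6,7,12,13,14,15,20,21,22,23,28,29,30,31): XOR of data positions = 0⊕0⊕1⊕1⊕1⊕1⊕1⊕1⊕0⊕1⊕1⊕0⊕0⊕0⊕0 = 0
p8 (pos 8,9,10,11,12,13,14,15,24,25,26,27,28,29,30,31): XOR of data positions = 1⊕0⊕0⊕1⊕1⊕1⊕1⊕0⊕1⊕1⊕1⊕0⊕0⊕0⊕0 = 0
p16 (pos 16,17,18,19,20,21,22,23,24,25,26,27,28,29,30,31): XOR of data positions = 1⊕0⊕1⊕1⊕0⊕1⊕1⊕0⊕1⊕1⊕1⊕0⊕0⊕0⊕0 = 0
Codeword: 0110001010011110101101101110000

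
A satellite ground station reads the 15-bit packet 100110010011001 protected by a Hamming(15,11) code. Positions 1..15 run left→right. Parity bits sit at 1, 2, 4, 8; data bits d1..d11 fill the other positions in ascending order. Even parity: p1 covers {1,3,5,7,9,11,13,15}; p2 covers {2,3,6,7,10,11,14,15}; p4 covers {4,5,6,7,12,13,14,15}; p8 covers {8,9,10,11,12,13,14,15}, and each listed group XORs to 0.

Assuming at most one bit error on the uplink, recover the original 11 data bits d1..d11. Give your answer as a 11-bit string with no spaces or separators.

s1 (pos 1,3,5,7,9,11,13,15): 1⊕0⊕1⊕0⊕0⊕1⊕0⊕1 = 0
s2 (pos 2,3,6,7,10,11,14,15): 0⊕0⊕0⊕0⊕0⊕1⊕0⊕1 = 0
s4 (pos 4,5,6,7,12,13,14,15): 1⊕1⊕0⊕0⊕1⊕0⊕0⊕1 = 0
s8 (pos 8,9,10,11,12,13,14,15): 1⊕0⊕0⊕1⊕1⊕0⊕0⊕1 = 0
Syndrome s8…s1 = 0000 → no error.
Read data bits from positions 3,5,6,7,9,10,11,12,13,14,15: 01000011001

01000011001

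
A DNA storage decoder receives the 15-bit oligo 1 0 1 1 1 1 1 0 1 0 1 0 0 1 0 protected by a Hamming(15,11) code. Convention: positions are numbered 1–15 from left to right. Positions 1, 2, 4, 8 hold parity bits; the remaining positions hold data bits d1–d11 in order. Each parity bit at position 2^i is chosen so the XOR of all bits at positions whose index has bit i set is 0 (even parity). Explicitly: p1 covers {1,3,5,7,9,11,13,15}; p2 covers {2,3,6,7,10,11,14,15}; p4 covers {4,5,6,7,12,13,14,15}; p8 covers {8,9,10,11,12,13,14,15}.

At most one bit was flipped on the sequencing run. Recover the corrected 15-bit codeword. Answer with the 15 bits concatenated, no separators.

s1 (pos 1,3,5,7,9,11,13,15): 1⊕1⊕1⊕1⊕1⊕1⊕0⊕0 = 0
s2 (pos 2,3,6,7,10,11,14,15): 0⊕1⊕1⊕1⊕0⊕1⊕1⊕0 = 1
s4 (pos 4,5,6,7,12,13,14,15): 1⊕1⊕1⊕1⊕0⊕0⊕1⊕0 = 1
s8 (pos 8,9,10,11,12,13,14,15): 0⊕1⊕0⊕1⊕0⊕0⊕1⊕0 = 1
Syndrome s8…s1 = 1110 → error at position 14.
Flip position 14: 101111101010010 → 101111101010000

101111101010000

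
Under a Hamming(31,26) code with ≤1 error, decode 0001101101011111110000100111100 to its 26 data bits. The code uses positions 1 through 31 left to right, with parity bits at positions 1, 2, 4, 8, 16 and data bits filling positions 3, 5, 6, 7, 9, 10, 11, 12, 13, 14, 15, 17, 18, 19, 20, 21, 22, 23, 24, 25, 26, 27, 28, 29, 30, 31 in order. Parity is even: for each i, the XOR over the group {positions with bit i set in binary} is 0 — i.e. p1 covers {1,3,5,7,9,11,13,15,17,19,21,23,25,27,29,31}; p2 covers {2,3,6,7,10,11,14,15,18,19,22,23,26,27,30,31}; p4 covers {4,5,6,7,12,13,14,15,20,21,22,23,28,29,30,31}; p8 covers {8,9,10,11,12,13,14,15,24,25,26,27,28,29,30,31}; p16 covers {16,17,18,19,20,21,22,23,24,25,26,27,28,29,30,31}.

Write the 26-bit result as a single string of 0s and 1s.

s1 (pos 1,3,5,7,9,11,13,15,17,19,21,23,25,27,29,31): 0⊕0⊕1⊕1⊕0⊕0⊕1⊕1⊕1⊕0⊕0⊕1⊕0⊕1⊕1⊕0 = 0
s2 (pos 2,3,6,7,10,11,14,15,18,19,22,23,26,27,30,31): 0⊕0⊕0⊕1⊕1⊕0⊕1⊕1⊕1⊕0⊕0⊕1⊕1⊕1⊕0⊕0 = 0
s4 (pos 4,5,6,7,12,13,14,15,20,21,22,23,28,29,30,31): 1⊕1⊕0⊕1⊕1⊕1⊕1⊕1⊕0⊕0⊕0⊕1⊕1⊕1⊕0⊕0 = 0
s8 (pos 8,9,10,11,12,13,14,15,24,25,26,27,28,29,30,31): 1⊕0⊕1⊕0⊕1⊕1⊕1⊕1⊕0⊕0⊕1⊕1⊕1⊕1⊕0⊕0 = 0
s16 (pos 16,17,18,19,20,21,22,23,24,25,26,27,28,29,30,31): 1⊕1⊕1⊕0⊕0⊕0⊕0⊕1⊕0⊕0⊕1⊕1⊕1⊕1⊕0⊕0 = 0
Syndrome s16…s1 = 00000 → no error.
Read data bits from positions 3,5,6,7,9,10,11,12,13,14,15,17,18,19,20,21,22,23,24,25,26,27,28,29,30,31: 01010101111110000100111100

01010101111110000100111100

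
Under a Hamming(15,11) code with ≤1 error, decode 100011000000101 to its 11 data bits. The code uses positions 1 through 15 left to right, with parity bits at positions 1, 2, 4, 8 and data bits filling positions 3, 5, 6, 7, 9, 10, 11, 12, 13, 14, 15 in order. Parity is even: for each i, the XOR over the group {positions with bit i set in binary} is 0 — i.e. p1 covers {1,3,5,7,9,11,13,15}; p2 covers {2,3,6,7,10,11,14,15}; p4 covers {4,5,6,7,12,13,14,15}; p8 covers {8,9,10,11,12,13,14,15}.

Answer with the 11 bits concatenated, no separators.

01100000101

s1 (pos 1,3,5,7,9,11,13,15): 1⊕0⊕1⊕0⊕0⊕0⊕1⊕1 = 0
s2 (pos 2,3,6,7,10,11,14,15): 0⊕0⊕1⊕0⊕0⊕0⊕0⊕1 = 0
s4 (pos 4,5,6,7,12,13,14,15): 0⊕1⊕1⊕0⊕0⊕1⊕0⊕1 = 0
s8 (pos 8,9,10,11,12,13,14,15): 0⊕0⊕0⊕0⊕0⊕1⊕0⊕1 = 0
Syndrome s8…s1 = 0000 → no error.
Read data bits from positions 3,5,6,7,9,10,11,12,13,14,15: 01100000101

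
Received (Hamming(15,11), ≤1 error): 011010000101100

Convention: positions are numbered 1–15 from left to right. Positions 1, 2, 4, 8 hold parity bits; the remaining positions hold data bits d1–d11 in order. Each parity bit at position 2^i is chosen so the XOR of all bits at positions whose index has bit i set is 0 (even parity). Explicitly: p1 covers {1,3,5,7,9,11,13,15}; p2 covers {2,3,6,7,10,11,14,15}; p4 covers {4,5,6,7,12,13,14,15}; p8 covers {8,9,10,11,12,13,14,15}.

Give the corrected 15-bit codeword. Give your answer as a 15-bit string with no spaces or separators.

011010000101101

s1 (pos 1,3,5,7,9,11,13,15): 0⊕1⊕1⊕0⊕0⊕0⊕1⊕0 = 1
s2 (pos 2,3,6,7,10,11,14,15): 1⊕1⊕0⊕0⊕1⊕0⊕0⊕0 = 1
s4 (pos 4,5,6,7,12,13,14,15): 0⊕1⊕0⊕0⊕1⊕1⊕0⊕0 = 1
s8 (pos 8,9,10,11,12,13,14,15): 0⊕0⊕1⊕0⊕1⊕1⊕0⊕0 = 1
Syndrome s8…s1 = 1111 → error at position 15.
Flip position 15: 011010000101100 → 011010000101101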